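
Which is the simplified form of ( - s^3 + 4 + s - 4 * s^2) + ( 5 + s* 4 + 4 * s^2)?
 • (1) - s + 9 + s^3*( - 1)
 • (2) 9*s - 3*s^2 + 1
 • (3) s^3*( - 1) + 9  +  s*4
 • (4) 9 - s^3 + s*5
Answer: 4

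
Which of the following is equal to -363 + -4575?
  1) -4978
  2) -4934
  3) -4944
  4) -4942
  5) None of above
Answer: 5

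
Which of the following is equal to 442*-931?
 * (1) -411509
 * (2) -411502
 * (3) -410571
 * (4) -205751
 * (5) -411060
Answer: 2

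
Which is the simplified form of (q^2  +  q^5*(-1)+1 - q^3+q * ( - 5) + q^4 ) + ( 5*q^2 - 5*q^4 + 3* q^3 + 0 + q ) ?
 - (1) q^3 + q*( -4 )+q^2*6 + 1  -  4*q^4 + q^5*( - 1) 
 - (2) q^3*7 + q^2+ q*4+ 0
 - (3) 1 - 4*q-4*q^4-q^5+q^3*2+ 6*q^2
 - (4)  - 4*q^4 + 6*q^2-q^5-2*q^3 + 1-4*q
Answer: 3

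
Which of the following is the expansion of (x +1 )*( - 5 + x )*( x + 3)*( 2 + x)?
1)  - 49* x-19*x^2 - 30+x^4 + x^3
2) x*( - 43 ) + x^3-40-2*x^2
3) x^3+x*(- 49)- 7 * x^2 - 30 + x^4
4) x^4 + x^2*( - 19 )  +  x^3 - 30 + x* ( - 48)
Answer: 1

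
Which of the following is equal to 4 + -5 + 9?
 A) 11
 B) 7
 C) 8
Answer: C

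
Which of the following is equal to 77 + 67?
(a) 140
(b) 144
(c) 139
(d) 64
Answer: b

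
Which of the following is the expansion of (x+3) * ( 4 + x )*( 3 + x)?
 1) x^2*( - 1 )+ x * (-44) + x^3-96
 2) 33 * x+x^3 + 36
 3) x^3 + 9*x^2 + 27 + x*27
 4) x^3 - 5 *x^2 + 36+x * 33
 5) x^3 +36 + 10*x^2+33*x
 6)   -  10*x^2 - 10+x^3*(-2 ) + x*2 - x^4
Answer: 5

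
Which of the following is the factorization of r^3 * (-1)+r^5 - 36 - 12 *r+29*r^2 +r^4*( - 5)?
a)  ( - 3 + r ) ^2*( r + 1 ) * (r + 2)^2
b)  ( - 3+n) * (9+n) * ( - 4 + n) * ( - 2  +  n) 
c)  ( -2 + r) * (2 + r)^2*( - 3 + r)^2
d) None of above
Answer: d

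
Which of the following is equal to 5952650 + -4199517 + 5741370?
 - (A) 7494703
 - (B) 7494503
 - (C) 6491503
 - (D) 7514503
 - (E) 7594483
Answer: B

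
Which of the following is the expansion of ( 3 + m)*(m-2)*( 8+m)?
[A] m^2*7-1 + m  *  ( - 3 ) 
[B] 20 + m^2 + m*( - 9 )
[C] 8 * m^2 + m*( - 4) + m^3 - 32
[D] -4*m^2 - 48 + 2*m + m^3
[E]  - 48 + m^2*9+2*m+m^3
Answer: E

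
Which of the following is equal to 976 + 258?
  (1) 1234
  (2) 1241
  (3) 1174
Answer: 1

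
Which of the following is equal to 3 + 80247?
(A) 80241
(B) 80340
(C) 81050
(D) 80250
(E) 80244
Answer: D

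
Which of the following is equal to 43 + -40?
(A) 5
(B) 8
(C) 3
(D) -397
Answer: C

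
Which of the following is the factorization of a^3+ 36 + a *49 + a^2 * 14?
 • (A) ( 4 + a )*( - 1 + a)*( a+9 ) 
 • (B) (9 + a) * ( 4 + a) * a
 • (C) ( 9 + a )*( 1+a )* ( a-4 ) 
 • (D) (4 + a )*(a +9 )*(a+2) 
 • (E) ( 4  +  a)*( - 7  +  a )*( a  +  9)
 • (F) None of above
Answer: F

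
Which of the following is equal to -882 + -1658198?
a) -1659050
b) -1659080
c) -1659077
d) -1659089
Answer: b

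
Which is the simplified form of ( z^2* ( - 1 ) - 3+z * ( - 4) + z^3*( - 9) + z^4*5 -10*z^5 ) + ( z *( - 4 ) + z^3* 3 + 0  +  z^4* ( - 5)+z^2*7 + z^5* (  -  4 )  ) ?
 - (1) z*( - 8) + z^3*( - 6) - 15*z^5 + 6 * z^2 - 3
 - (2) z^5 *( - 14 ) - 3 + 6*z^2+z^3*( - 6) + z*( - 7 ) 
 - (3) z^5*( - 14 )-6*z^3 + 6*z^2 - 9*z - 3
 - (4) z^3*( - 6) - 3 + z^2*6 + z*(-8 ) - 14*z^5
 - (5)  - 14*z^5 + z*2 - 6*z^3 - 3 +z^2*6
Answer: 4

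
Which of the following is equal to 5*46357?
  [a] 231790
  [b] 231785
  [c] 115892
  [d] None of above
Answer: b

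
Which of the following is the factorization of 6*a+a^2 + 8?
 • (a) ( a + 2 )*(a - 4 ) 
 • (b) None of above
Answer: b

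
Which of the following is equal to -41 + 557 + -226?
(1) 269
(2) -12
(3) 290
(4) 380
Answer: 3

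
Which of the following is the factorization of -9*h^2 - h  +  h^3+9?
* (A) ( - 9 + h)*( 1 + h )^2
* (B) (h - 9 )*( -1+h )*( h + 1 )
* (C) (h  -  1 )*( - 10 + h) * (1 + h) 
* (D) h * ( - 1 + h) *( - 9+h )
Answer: B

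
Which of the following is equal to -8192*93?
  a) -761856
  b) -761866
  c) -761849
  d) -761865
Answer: a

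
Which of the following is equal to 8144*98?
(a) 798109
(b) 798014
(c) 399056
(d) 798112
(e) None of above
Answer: d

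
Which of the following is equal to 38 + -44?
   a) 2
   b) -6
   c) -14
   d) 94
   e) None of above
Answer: b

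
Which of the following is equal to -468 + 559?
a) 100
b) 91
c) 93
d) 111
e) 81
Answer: b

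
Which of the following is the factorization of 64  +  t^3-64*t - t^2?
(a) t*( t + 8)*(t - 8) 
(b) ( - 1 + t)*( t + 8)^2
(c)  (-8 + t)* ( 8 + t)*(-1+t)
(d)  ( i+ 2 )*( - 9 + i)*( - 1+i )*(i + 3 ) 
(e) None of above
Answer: c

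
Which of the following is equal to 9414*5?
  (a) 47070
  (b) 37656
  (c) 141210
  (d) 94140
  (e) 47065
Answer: a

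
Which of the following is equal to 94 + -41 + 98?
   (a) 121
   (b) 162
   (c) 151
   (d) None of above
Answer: c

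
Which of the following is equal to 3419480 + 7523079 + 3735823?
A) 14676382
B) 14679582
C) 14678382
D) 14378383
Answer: C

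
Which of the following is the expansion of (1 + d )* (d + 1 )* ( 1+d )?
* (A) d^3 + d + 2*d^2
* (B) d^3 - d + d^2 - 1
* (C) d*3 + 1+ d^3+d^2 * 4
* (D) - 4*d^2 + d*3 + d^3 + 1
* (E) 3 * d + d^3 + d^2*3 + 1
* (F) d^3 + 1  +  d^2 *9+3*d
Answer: E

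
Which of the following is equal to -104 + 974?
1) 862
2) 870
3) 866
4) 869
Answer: 2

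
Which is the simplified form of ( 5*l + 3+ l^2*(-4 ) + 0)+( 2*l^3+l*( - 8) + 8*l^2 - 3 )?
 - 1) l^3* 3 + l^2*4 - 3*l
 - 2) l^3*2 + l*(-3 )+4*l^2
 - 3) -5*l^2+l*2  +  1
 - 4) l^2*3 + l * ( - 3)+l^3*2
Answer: 2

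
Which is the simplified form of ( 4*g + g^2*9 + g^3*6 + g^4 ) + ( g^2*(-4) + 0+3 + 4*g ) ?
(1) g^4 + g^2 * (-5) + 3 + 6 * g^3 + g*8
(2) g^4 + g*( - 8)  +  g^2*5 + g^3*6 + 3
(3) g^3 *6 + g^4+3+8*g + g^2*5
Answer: 3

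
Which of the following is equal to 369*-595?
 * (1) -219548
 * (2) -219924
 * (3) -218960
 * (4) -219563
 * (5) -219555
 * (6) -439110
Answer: 5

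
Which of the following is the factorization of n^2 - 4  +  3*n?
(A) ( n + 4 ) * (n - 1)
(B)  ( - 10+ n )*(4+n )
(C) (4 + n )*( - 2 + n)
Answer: A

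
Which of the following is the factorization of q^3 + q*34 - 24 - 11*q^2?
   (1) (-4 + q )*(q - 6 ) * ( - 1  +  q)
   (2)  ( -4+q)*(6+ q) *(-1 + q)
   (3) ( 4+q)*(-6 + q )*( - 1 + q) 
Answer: 1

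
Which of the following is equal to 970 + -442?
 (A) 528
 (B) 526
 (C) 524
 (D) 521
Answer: A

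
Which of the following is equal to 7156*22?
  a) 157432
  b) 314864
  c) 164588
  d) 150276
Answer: a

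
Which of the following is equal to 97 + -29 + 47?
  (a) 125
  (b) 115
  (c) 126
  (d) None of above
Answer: b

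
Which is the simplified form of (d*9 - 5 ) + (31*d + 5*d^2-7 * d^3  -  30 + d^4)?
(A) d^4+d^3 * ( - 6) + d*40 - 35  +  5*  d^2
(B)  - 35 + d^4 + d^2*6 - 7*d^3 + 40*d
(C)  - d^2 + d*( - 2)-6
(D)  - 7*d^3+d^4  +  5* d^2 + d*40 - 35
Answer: D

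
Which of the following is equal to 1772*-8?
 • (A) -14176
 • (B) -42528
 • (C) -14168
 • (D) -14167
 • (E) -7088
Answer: A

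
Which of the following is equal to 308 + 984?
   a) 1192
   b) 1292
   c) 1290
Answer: b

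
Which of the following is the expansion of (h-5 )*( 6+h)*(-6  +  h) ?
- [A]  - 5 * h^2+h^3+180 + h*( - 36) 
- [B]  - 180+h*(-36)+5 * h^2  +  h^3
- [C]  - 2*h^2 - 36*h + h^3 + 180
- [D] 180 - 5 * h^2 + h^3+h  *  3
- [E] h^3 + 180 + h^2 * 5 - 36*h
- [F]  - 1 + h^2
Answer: A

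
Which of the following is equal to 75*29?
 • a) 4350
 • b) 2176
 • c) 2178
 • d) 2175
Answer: d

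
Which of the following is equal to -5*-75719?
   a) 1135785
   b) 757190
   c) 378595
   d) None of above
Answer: c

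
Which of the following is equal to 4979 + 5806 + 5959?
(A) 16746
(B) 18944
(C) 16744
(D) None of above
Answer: C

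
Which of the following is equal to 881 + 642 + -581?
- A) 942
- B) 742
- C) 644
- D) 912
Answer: A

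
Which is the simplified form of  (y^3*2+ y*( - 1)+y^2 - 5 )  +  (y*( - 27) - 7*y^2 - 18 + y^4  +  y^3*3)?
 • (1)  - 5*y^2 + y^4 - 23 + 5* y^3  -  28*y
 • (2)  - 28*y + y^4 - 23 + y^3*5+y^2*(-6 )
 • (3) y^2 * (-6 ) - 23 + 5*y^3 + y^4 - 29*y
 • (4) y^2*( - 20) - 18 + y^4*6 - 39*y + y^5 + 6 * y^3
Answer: 2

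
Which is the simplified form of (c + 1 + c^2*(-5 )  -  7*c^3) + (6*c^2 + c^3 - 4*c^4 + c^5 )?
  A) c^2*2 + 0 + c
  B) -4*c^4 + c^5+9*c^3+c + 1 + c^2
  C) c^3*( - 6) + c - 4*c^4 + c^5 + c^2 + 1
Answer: C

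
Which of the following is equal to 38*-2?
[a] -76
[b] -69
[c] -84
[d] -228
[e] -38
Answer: a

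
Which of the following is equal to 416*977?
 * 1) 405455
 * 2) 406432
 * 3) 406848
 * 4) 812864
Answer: 2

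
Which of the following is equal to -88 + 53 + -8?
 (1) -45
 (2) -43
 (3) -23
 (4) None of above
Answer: 2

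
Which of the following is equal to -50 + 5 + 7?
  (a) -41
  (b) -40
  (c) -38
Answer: c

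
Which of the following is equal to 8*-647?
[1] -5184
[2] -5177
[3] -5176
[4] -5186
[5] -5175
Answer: 3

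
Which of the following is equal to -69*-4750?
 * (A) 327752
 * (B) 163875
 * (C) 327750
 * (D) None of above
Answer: C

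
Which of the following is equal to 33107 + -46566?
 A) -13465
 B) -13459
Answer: B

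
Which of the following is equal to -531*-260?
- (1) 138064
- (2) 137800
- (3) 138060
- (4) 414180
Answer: 3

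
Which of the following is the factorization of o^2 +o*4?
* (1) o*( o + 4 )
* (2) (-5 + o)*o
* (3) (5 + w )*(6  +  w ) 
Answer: 1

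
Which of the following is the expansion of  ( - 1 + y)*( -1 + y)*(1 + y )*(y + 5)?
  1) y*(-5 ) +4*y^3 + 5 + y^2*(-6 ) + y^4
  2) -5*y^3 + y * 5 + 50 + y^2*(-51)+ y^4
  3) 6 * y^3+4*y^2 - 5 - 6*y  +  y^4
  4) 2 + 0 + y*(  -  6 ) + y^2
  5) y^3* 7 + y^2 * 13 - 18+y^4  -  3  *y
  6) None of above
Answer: 6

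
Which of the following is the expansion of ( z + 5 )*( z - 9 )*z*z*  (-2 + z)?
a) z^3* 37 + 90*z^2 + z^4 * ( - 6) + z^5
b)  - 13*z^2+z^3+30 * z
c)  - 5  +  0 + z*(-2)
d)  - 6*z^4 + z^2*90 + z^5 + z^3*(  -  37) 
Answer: d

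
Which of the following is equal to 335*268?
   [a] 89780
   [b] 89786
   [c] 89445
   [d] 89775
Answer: a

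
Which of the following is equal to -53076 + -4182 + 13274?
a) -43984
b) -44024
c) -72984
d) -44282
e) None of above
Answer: a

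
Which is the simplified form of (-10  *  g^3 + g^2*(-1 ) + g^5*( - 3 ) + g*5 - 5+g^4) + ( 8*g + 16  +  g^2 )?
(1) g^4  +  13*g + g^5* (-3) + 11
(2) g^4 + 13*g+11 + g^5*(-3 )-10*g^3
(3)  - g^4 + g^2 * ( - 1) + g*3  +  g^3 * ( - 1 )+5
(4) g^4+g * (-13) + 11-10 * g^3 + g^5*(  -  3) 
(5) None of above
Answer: 2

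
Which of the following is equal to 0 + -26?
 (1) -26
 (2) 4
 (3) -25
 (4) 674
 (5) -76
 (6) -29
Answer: 1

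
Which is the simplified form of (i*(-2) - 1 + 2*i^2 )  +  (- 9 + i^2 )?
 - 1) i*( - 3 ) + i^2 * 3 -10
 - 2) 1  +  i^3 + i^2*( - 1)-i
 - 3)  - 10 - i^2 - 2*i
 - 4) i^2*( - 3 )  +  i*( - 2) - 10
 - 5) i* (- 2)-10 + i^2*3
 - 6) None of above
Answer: 5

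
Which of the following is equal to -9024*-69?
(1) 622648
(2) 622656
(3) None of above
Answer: 2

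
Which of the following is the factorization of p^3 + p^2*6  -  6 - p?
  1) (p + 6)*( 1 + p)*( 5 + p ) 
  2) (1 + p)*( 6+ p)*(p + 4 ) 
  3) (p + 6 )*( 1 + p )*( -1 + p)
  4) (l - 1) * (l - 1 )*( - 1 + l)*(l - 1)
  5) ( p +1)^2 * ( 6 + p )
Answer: 3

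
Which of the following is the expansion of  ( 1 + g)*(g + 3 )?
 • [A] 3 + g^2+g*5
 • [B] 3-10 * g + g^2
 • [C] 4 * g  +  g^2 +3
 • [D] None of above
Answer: C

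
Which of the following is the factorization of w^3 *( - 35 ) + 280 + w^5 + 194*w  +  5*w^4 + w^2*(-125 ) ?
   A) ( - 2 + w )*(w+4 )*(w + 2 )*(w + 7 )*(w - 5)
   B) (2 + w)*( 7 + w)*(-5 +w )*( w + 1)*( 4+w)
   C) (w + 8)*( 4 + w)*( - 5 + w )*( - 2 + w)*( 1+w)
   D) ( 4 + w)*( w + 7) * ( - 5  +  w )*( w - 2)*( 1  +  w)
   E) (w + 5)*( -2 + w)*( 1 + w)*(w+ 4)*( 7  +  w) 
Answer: D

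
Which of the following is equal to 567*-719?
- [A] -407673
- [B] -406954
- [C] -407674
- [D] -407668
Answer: A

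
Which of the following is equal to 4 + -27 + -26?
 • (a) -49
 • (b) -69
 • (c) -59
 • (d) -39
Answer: a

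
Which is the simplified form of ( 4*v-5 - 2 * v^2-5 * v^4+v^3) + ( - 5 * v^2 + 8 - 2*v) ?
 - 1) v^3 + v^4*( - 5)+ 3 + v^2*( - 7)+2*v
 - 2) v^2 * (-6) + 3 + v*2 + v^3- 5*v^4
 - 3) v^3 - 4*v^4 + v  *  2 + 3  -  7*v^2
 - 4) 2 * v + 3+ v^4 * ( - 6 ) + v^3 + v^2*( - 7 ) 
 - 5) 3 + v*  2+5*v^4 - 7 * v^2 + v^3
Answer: 1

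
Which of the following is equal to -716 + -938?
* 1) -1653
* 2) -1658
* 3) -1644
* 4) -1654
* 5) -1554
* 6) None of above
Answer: 4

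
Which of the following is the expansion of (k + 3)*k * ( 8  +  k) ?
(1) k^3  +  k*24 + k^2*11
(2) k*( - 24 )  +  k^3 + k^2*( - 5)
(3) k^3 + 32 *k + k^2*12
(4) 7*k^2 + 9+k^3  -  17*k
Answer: 1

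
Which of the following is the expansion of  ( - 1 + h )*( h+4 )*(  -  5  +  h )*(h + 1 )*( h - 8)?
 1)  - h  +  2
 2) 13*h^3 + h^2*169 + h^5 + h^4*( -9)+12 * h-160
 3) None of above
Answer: 3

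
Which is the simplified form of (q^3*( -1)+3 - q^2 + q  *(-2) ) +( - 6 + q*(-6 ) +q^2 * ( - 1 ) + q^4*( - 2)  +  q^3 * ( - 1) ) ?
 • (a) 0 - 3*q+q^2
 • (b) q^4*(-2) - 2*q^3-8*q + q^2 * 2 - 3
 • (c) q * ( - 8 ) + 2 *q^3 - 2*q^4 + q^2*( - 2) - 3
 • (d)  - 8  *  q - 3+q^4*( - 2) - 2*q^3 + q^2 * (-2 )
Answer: d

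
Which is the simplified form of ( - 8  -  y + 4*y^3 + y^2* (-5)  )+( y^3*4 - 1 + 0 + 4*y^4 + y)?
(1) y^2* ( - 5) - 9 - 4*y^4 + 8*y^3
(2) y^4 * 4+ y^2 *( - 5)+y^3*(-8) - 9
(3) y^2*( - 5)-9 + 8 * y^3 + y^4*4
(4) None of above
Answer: 3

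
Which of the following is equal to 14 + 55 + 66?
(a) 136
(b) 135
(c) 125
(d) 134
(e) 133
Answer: b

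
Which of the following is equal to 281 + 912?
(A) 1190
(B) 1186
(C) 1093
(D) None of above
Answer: D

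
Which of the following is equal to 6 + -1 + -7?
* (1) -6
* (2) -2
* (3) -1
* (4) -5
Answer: 2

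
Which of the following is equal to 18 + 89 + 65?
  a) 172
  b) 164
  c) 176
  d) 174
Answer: a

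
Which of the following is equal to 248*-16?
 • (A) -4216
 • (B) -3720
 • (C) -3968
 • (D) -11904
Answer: C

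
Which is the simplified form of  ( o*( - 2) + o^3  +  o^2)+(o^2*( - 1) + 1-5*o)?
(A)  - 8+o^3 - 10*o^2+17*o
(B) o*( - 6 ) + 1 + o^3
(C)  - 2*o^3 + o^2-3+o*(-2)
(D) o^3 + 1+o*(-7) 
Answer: D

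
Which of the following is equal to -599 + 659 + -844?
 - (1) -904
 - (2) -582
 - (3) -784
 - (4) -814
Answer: 3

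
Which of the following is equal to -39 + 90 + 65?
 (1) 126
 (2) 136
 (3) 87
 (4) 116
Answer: 4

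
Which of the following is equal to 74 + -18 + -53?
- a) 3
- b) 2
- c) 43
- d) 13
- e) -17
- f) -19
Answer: a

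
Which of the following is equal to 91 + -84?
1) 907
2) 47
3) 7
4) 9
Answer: 3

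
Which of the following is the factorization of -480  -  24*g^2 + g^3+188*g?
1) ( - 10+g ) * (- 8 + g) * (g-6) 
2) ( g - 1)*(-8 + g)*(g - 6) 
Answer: 1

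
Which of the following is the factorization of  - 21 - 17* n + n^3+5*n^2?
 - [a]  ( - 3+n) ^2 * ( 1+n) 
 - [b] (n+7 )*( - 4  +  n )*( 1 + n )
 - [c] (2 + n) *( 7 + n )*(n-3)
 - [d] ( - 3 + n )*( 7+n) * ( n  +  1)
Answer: d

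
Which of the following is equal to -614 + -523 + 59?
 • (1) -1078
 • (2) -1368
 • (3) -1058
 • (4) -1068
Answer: 1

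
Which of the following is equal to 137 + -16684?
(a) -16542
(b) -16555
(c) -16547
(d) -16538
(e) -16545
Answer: c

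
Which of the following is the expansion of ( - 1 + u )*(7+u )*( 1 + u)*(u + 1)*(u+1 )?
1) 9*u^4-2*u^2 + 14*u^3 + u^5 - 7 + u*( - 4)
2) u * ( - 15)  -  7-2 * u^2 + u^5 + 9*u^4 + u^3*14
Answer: 2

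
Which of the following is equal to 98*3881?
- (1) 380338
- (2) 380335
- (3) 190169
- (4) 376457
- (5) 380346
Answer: 1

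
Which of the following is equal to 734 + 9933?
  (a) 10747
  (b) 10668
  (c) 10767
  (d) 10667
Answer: d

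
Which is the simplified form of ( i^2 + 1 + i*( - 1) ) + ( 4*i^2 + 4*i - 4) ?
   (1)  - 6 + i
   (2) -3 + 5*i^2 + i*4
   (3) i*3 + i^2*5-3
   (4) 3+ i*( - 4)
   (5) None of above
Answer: 3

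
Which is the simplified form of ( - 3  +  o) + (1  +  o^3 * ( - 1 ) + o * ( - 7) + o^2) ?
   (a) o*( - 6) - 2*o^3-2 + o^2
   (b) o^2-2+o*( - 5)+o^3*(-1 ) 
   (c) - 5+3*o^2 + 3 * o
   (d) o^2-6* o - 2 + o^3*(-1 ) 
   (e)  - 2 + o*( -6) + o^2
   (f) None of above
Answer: d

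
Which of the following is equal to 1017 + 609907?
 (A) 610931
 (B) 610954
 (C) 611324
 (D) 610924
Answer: D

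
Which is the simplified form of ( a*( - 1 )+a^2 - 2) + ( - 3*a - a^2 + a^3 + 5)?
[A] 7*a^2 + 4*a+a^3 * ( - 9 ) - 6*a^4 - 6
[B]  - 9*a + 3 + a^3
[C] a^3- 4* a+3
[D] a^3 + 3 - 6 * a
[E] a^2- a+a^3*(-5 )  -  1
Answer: C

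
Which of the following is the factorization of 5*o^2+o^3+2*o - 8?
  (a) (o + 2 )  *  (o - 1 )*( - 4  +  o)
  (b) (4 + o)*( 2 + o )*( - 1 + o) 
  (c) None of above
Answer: b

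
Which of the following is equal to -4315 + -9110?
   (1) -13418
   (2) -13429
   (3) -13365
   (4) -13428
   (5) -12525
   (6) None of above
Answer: 6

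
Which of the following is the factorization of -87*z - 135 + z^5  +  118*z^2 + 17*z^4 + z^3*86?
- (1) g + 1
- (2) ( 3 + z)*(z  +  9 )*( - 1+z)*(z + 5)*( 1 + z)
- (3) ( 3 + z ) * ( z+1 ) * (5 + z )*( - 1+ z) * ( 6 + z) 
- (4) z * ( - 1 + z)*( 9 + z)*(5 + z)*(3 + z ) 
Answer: 2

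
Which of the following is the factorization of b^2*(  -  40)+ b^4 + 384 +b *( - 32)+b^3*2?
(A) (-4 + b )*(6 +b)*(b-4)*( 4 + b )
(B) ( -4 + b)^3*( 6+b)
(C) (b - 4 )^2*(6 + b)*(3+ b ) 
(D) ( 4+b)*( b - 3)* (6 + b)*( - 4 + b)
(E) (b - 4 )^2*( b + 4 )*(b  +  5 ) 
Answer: A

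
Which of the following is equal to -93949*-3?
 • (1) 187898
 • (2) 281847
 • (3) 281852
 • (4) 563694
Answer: 2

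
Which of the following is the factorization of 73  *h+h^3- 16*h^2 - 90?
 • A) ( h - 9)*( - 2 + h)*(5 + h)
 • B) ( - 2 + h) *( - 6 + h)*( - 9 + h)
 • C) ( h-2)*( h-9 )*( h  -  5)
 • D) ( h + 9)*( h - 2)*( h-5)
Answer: C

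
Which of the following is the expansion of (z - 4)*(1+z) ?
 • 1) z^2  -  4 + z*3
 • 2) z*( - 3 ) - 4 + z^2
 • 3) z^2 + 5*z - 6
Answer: 2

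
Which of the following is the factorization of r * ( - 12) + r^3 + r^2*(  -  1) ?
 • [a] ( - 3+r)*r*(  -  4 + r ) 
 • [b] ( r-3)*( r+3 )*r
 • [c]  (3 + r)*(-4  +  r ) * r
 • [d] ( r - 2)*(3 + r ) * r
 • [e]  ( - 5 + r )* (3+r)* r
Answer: c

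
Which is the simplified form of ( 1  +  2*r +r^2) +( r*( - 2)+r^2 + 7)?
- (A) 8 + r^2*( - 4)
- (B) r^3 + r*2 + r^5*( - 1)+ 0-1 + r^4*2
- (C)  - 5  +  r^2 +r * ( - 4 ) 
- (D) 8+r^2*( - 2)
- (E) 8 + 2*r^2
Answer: E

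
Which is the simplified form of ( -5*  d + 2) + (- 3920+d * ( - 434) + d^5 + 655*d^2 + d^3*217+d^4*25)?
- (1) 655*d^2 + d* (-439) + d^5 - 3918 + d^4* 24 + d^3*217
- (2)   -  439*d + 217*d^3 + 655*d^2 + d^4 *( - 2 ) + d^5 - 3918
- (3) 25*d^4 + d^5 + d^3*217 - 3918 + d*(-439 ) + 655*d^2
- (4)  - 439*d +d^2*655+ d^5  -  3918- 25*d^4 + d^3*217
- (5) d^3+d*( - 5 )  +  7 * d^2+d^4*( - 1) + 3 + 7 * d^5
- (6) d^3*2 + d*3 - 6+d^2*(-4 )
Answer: 3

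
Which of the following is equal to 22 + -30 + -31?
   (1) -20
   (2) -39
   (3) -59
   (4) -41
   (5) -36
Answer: 2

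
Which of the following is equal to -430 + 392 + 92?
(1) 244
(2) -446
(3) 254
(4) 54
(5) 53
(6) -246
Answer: 4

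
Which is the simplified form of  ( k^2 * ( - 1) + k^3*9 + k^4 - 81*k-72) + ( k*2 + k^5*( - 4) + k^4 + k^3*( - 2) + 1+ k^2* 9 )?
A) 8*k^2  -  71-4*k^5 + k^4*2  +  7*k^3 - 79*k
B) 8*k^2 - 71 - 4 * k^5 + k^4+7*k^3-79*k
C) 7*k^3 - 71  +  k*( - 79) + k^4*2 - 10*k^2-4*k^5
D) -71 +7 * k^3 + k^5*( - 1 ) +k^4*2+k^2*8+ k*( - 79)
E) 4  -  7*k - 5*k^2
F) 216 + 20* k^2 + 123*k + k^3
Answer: A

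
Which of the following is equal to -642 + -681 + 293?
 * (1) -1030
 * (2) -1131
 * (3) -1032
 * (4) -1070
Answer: 1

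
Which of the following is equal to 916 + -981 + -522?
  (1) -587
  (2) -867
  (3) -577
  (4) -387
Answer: 1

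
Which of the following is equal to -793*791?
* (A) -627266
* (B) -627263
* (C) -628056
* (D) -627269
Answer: B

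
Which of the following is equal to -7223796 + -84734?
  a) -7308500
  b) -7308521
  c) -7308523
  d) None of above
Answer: d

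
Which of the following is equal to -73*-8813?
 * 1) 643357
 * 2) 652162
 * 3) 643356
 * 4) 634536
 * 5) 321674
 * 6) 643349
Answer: 6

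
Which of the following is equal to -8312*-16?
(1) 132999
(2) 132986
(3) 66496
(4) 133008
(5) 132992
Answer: 5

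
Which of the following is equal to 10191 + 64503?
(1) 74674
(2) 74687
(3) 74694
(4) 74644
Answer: 3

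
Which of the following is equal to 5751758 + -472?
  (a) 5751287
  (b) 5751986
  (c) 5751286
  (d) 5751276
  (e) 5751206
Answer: c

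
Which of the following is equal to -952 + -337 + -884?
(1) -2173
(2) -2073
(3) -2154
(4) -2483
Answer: 1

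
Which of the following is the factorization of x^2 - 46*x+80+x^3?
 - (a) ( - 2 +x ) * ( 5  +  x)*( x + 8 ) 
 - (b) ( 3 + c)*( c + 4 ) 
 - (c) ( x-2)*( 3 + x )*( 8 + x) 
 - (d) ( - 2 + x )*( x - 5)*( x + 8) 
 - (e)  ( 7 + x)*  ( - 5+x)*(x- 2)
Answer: d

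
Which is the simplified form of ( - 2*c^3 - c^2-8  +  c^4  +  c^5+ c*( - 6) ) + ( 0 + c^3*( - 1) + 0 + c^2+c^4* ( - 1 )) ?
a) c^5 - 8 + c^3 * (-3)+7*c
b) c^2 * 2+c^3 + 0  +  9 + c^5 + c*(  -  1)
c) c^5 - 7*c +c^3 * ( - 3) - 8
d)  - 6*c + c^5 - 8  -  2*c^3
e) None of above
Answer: e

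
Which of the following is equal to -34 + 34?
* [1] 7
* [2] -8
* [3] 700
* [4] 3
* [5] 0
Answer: 5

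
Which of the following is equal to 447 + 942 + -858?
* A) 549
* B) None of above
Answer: B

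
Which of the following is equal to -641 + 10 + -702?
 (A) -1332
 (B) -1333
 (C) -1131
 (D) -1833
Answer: B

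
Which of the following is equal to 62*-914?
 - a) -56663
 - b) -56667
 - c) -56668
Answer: c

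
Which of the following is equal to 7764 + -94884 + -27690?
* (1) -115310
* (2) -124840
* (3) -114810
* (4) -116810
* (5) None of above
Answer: 3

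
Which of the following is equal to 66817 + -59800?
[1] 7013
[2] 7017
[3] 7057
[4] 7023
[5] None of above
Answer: 2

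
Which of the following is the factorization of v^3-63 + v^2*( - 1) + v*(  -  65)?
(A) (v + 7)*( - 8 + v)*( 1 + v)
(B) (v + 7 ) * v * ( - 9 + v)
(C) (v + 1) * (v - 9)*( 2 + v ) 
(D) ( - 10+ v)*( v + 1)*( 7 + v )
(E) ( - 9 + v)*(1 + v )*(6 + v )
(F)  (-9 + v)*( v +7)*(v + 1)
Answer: F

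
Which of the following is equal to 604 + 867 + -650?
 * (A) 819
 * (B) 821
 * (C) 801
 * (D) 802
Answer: B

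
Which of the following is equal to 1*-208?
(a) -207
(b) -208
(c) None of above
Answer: b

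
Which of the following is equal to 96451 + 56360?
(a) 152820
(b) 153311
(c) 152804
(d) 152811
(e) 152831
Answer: d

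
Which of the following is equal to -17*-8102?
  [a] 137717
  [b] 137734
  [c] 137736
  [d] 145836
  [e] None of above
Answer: b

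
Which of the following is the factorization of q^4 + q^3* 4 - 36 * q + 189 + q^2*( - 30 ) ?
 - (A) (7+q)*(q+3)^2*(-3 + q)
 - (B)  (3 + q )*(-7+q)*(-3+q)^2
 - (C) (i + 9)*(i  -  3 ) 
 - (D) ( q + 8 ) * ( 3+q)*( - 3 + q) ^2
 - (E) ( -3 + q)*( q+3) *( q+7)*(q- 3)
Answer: E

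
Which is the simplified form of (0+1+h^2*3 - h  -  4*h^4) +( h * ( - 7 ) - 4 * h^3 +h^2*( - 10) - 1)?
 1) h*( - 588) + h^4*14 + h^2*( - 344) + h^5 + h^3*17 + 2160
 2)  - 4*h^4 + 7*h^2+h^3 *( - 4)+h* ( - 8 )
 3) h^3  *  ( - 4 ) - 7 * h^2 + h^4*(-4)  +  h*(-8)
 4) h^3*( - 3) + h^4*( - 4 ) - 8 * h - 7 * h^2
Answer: 3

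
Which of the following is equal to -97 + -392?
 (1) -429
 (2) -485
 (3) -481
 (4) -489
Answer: 4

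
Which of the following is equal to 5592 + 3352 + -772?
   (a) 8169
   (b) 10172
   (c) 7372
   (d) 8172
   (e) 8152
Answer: d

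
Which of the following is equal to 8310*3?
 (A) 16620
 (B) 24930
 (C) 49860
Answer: B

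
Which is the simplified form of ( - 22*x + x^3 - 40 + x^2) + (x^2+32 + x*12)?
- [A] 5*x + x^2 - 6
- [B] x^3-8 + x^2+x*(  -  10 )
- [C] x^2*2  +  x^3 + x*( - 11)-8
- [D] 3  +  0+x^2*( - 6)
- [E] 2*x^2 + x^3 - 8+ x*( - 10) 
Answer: E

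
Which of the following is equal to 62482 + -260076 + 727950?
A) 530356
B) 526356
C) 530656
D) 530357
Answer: A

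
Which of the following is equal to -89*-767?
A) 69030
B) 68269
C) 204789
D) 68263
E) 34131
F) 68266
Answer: D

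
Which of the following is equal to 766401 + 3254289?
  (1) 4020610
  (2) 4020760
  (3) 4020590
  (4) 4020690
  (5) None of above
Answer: 4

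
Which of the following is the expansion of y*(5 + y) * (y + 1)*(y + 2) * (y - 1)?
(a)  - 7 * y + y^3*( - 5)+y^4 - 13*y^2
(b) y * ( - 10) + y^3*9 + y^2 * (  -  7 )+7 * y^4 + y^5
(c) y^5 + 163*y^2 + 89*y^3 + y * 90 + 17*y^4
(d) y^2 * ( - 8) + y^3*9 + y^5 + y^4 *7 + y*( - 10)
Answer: b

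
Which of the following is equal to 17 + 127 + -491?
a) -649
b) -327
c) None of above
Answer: c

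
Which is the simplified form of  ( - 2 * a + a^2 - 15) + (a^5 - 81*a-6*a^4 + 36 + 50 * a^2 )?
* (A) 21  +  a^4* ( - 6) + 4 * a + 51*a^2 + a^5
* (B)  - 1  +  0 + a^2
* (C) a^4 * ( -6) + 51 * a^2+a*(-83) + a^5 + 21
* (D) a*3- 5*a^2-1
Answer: C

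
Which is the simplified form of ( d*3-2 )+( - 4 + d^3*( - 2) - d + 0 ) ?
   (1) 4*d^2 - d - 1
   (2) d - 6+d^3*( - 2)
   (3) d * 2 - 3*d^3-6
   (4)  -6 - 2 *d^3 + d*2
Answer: 4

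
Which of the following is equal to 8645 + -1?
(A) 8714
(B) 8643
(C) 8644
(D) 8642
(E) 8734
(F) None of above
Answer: C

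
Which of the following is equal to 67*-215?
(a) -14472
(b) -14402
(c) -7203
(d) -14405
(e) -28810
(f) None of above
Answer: d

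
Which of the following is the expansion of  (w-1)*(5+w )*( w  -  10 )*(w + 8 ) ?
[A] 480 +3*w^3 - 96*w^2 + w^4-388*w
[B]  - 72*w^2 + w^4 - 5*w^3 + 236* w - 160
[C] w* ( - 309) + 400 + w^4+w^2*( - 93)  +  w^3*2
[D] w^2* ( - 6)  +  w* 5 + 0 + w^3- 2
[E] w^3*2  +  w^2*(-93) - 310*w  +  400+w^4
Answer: E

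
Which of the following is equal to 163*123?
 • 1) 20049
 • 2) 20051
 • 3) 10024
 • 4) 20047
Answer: 1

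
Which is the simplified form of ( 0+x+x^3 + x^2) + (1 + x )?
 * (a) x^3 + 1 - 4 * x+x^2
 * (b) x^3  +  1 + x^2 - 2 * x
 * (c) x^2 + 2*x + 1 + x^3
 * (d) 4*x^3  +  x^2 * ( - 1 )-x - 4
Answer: c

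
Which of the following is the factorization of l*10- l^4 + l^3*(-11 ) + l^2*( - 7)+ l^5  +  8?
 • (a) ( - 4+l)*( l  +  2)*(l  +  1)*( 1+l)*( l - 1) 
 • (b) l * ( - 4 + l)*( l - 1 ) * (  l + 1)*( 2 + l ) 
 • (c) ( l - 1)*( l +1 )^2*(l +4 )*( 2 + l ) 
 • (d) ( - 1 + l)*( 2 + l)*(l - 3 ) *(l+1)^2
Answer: a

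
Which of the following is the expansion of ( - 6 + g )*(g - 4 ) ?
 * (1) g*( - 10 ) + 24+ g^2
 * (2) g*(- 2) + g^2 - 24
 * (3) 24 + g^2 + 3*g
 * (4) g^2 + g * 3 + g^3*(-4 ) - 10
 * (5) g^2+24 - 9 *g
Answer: 1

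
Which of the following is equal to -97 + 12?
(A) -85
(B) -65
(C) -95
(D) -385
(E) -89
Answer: A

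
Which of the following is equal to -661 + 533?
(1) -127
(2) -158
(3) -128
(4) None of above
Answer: 3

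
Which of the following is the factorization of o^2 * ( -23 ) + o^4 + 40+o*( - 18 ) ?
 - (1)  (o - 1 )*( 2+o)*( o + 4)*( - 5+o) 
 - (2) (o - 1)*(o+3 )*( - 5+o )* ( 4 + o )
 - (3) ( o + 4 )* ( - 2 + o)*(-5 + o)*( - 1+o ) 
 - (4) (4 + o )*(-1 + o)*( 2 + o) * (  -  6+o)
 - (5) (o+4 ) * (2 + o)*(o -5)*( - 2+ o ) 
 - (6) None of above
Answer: 1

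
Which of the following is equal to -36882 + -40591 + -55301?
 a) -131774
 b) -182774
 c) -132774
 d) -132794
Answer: c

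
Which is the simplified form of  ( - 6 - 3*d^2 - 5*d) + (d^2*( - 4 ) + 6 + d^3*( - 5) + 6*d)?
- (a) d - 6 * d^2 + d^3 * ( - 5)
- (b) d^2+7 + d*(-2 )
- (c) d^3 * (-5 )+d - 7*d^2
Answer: c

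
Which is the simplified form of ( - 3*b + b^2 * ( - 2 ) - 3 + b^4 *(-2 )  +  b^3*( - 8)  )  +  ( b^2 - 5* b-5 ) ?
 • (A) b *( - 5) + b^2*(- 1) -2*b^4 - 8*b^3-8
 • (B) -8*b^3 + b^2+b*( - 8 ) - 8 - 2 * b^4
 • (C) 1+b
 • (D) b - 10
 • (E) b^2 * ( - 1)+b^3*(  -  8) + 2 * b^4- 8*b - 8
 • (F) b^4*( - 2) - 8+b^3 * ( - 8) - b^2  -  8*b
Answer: F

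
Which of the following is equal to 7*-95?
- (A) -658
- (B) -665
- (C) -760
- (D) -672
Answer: B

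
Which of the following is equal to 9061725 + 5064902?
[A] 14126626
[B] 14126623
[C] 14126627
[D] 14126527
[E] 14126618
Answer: C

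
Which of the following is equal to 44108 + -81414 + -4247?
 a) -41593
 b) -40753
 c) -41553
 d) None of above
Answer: c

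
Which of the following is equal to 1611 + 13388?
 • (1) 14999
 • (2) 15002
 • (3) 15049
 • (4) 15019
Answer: 1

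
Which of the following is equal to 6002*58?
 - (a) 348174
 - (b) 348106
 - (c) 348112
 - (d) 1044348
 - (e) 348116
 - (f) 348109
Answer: e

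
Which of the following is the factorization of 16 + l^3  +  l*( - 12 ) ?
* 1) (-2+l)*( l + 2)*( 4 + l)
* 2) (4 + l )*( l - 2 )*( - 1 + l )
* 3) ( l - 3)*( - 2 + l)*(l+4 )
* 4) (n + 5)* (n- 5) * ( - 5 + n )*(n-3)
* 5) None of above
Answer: 5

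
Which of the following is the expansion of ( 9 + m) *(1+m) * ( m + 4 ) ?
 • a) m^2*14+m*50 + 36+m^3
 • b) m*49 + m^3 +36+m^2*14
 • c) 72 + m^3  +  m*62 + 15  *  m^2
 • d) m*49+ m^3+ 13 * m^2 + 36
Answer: b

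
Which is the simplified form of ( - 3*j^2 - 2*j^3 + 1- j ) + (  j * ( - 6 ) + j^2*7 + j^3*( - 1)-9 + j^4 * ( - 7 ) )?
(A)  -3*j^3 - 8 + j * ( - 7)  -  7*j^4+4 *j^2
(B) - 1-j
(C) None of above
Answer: A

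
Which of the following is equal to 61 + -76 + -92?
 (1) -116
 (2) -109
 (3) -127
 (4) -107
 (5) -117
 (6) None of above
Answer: 4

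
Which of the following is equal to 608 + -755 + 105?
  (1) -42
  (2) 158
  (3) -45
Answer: 1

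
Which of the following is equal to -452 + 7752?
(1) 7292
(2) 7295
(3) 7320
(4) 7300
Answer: 4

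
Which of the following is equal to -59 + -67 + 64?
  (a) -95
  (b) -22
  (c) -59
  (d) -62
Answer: d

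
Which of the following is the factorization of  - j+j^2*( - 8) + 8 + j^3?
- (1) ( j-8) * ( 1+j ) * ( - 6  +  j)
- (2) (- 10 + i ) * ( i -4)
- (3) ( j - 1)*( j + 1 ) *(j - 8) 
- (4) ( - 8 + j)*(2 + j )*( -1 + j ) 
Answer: 3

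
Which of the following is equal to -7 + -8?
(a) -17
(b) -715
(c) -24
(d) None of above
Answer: d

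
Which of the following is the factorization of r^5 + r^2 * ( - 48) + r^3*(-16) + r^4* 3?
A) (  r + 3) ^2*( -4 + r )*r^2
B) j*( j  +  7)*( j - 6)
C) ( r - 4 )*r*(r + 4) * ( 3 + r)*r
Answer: C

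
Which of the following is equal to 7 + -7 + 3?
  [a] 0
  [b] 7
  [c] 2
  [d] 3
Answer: d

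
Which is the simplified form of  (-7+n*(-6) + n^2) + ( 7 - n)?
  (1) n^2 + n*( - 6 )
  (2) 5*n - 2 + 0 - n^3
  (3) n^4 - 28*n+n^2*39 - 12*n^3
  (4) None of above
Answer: 4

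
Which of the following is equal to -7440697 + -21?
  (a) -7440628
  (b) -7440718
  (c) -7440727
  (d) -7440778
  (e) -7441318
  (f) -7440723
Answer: b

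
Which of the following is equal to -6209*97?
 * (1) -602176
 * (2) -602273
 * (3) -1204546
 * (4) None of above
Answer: 2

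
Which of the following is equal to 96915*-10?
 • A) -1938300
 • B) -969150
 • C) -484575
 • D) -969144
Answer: B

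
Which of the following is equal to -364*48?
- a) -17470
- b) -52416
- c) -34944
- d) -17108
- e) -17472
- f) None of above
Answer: e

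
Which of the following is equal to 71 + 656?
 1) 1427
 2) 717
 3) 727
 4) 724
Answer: 3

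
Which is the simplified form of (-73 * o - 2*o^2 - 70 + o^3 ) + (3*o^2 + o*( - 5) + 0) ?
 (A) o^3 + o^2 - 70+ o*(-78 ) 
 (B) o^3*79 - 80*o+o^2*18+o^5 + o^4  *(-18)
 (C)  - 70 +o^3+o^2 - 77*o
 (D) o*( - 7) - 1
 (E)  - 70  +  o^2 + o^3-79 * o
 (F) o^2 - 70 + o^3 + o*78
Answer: A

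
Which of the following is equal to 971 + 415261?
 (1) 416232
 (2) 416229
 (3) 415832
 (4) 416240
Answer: 1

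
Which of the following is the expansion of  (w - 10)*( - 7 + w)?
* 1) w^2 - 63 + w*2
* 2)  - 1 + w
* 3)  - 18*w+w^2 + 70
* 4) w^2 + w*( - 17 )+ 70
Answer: 4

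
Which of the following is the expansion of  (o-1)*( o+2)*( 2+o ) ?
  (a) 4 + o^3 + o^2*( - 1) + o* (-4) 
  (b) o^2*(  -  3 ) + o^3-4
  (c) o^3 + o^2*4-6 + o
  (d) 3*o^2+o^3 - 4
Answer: d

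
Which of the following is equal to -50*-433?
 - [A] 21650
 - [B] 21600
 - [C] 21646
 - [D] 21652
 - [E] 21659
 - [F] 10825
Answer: A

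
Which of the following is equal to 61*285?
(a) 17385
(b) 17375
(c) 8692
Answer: a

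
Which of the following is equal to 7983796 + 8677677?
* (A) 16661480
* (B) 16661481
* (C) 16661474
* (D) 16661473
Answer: D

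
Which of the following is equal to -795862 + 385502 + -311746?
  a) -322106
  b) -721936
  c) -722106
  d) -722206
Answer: c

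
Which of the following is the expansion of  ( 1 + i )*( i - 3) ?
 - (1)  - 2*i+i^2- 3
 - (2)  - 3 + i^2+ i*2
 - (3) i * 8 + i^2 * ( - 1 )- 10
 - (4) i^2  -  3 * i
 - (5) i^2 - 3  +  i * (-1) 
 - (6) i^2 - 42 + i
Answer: 1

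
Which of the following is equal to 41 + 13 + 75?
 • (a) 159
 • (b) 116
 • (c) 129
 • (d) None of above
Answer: c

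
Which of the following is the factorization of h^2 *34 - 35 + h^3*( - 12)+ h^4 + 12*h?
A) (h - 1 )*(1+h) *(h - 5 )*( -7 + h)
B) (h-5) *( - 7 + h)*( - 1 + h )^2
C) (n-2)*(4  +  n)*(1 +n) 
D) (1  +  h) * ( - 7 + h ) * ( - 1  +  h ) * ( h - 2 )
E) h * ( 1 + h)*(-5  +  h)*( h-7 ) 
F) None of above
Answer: A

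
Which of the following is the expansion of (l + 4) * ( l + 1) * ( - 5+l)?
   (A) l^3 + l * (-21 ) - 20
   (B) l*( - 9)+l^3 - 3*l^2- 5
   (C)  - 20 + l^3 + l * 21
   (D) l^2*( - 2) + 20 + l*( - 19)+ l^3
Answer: A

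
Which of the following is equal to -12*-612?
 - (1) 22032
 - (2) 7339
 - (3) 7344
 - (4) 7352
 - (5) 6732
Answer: 3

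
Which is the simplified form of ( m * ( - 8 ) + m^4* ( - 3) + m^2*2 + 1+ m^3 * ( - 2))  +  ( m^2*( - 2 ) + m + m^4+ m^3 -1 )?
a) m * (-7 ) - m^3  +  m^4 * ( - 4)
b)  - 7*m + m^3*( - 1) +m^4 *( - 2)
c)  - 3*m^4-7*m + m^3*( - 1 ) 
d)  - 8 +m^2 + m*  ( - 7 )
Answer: b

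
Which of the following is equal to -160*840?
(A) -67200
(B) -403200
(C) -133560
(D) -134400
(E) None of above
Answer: D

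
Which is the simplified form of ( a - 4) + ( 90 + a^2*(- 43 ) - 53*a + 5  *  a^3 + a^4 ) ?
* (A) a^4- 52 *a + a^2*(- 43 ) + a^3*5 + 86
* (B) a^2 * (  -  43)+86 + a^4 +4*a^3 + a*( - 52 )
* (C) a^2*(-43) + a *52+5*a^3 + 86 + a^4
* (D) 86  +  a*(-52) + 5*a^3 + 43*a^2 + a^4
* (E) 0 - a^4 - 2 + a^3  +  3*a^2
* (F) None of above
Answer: A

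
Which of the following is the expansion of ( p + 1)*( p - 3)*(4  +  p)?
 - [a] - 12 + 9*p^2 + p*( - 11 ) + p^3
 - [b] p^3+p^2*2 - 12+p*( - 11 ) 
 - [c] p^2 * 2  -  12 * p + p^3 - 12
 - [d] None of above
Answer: b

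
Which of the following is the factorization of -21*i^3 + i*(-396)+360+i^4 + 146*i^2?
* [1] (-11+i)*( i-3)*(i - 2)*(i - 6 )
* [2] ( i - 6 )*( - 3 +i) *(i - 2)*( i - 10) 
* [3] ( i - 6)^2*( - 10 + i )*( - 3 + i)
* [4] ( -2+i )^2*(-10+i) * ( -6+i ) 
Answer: 2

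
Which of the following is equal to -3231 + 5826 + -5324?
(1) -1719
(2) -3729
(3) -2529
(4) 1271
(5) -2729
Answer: 5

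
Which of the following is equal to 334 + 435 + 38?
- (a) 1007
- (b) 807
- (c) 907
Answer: b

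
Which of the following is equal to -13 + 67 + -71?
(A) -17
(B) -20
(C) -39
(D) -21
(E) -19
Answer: A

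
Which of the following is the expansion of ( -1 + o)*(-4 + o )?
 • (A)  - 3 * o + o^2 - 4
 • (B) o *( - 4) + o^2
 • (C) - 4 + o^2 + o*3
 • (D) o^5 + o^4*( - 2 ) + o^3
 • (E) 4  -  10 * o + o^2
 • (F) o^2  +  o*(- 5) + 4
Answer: F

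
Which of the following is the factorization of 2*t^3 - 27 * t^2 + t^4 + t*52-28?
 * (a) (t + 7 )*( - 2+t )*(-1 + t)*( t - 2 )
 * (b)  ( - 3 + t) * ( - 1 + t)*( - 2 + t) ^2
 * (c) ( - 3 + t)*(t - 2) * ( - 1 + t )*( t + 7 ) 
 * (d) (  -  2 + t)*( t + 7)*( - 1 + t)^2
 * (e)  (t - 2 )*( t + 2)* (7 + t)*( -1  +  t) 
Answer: a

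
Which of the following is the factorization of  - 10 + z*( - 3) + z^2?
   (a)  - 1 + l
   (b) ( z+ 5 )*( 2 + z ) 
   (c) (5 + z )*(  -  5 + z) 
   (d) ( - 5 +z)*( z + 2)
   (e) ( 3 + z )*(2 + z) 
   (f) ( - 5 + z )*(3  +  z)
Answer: d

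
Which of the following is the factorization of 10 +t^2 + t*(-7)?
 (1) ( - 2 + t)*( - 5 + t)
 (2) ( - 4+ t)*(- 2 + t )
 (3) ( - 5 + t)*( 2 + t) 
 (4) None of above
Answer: 1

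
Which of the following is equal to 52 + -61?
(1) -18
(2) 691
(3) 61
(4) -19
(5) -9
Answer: 5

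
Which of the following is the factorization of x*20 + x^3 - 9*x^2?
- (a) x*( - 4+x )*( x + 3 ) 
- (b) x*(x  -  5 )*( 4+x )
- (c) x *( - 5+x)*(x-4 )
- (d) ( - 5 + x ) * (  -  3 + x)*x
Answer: c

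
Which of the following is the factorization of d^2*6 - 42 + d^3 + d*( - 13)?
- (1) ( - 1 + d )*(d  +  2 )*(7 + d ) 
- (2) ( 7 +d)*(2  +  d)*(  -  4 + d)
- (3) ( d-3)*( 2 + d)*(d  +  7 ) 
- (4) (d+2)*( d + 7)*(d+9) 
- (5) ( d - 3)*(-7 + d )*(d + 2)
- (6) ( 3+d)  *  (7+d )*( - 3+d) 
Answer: 3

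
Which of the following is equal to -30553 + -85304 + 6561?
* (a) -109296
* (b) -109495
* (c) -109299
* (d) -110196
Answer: a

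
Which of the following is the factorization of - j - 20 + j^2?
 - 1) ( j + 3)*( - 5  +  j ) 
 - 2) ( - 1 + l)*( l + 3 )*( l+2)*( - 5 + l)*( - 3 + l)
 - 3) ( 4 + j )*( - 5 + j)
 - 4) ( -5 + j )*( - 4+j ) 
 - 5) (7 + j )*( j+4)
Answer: 3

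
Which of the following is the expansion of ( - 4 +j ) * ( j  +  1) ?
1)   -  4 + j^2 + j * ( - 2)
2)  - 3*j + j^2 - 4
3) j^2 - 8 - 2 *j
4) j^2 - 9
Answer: 2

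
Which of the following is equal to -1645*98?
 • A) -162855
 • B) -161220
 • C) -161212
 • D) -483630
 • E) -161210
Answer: E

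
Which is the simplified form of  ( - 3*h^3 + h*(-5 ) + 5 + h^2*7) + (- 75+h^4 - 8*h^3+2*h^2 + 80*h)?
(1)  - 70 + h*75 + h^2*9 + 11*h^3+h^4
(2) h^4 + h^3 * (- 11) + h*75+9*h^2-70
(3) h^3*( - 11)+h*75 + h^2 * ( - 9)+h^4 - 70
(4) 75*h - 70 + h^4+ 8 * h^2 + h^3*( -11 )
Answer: 2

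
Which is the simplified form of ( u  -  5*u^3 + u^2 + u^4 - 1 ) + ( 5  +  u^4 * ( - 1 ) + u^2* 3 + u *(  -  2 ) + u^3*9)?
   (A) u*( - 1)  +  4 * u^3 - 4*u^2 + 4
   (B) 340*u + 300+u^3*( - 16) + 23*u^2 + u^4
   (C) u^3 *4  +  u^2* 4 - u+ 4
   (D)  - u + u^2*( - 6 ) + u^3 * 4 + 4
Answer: C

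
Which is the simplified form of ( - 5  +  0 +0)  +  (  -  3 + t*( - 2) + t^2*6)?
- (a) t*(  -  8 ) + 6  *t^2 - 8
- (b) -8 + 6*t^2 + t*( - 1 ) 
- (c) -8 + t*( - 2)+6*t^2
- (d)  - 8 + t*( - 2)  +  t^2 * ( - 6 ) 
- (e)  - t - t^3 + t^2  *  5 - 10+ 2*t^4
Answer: c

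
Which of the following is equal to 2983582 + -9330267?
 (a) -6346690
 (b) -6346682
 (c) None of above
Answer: c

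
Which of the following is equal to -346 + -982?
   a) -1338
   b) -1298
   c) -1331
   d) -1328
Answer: d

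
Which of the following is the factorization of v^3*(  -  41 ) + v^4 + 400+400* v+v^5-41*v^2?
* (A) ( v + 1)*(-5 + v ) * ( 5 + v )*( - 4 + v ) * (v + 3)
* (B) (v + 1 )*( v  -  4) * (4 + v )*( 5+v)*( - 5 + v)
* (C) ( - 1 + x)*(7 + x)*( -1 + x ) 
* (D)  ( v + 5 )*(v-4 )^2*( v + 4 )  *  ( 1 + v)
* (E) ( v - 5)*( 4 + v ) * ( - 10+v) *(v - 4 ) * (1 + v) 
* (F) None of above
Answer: B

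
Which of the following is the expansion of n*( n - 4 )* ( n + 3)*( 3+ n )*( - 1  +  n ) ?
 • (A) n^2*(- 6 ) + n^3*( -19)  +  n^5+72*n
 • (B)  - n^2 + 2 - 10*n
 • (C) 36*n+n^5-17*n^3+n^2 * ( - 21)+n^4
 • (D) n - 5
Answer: C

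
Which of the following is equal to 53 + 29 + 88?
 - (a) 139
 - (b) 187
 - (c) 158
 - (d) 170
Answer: d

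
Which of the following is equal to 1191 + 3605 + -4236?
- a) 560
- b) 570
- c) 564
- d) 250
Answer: a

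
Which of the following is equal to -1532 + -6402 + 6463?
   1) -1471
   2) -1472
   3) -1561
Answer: 1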